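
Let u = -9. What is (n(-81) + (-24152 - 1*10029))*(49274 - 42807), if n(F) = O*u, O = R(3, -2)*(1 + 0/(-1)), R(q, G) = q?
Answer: -221223136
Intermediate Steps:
O = 3 (O = 3*(1 + 0/(-1)) = 3*(1 + 0*(-1)) = 3*(1 + 0) = 3*1 = 3)
n(F) = -27 (n(F) = 3*(-9) = -27)
(n(-81) + (-24152 - 1*10029))*(49274 - 42807) = (-27 + (-24152 - 1*10029))*(49274 - 42807) = (-27 + (-24152 - 10029))*6467 = (-27 - 34181)*6467 = -34208*6467 = -221223136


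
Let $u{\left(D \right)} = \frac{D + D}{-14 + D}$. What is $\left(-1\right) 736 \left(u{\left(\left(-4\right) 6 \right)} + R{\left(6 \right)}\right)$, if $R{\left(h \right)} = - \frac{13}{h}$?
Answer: $\frac{37904}{57} \approx 664.98$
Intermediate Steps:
$u{\left(D \right)} = \frac{2 D}{-14 + D}$
$\left(-1\right) 736 \left(u{\left(\left(-4\right) 6 \right)} + R{\left(6 \right)}\right) = \left(-1\right) 736 \left(\frac{2 \left(\left(-4\right) 6\right)}{-14 - 24} - \frac{13}{6}\right) = - 736 \left(2 \left(-24\right) \frac{1}{-14 - 24} - \frac{13}{6}\right) = - 736 \left(2 \left(-24\right) \frac{1}{-38} - \frac{13}{6}\right) = - 736 \left(2 \left(-24\right) \left(- \frac{1}{38}\right) - \frac{13}{6}\right) = - 736 \left(\frac{24}{19} - \frac{13}{6}\right) = \left(-736\right) \left(- \frac{103}{114}\right) = \frac{37904}{57}$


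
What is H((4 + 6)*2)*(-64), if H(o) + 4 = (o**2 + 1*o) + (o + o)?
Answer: -29184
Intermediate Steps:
H(o) = -4 + o**2 + 3*o (H(o) = -4 + ((o**2 + 1*o) + (o + o)) = -4 + ((o**2 + o) + 2*o) = -4 + ((o + o**2) + 2*o) = -4 + (o**2 + 3*o) = -4 + o**2 + 3*o)
H((4 + 6)*2)*(-64) = (-4 + ((4 + 6)*2)**2 + 3*((4 + 6)*2))*(-64) = (-4 + (10*2)**2 + 3*(10*2))*(-64) = (-4 + 20**2 + 3*20)*(-64) = (-4 + 400 + 60)*(-64) = 456*(-64) = -29184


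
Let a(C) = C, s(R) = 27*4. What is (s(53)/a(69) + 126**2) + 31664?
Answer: 1093456/23 ≈ 47542.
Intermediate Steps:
s(R) = 108
(s(53)/a(69) + 126**2) + 31664 = (108/69 + 126**2) + 31664 = (108*(1/69) + 15876) + 31664 = (36/23 + 15876) + 31664 = 365184/23 + 31664 = 1093456/23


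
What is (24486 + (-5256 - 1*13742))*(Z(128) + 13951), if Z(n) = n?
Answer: 77265552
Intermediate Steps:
(24486 + (-5256 - 1*13742))*(Z(128) + 13951) = (24486 + (-5256 - 1*13742))*(128 + 13951) = (24486 + (-5256 - 13742))*14079 = (24486 - 18998)*14079 = 5488*14079 = 77265552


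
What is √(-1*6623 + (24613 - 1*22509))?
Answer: I*√4519 ≈ 67.224*I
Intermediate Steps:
√(-1*6623 + (24613 - 1*22509)) = √(-6623 + (24613 - 22509)) = √(-6623 + 2104) = √(-4519) = I*√4519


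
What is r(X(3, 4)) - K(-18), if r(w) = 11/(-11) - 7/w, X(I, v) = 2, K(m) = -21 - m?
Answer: -3/2 ≈ -1.5000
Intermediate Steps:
r(w) = -1 - 7/w (r(w) = 11*(-1/11) - 7/w = -1 - 7/w)
r(X(3, 4)) - K(-18) = (-7 - 1*2)/2 - (-21 - 1*(-18)) = (-7 - 2)/2 - (-21 + 18) = (½)*(-9) - 1*(-3) = -9/2 + 3 = -3/2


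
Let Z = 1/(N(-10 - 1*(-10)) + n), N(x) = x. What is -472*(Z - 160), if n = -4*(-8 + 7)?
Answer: 75402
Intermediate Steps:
n = 4 (n = -4*(-1) = 4)
Z = ¼ (Z = 1/((-10 - 1*(-10)) + 4) = 1/((-10 + 10) + 4) = 1/(0 + 4) = 1/4 = ¼ ≈ 0.25000)
-472*(Z - 160) = -472*(¼ - 160) = -472*(-639/4) = 75402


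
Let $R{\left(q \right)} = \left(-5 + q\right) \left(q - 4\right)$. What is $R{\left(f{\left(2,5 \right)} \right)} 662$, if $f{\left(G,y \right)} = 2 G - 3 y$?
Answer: $158880$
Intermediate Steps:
$f{\left(G,y \right)} = - 3 y + 2 G$
$R{\left(q \right)} = \left(-5 + q\right) \left(-4 + q\right)$
$R{\left(f{\left(2,5 \right)} \right)} 662 = \left(20 + \left(\left(-3\right) 5 + 2 \cdot 2\right)^{2} - 9 \left(\left(-3\right) 5 + 2 \cdot 2\right)\right) 662 = \left(20 + \left(-15 + 4\right)^{2} - 9 \left(-15 + 4\right)\right) 662 = \left(20 + \left(-11\right)^{2} - -99\right) 662 = \left(20 + 121 + 99\right) 662 = 240 \cdot 662 = 158880$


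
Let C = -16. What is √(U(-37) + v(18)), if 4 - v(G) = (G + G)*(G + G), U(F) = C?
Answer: 2*I*√327 ≈ 36.166*I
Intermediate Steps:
U(F) = -16
v(G) = 4 - 4*G² (v(G) = 4 - (G + G)*(G + G) = 4 - 2*G*2*G = 4 - 4*G²)
√(U(-37) + v(18)) = √(-16 + (4 - 4*18²)) = √(-16 + (4 - 4*324)) = √(-16 + (4 - 1296)) = √(-16 - 1292) = √(-1308) = 2*I*√327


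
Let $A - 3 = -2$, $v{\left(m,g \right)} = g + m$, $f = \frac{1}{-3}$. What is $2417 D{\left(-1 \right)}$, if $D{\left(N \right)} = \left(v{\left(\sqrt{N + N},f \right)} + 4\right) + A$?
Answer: $\frac{33838}{3} + 2417 i \sqrt{2} \approx 11279.0 + 3418.2 i$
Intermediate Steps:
$f = - \frac{1}{3} \approx -0.33333$
$A = 1$ ($A = 3 - 2 = 1$)
$D{\left(N \right)} = \frac{14}{3} + \sqrt{2} \sqrt{N}$ ($D{\left(N \right)} = \left(\left(- \frac{1}{3} + \sqrt{N + N}\right) + 4\right) + 1 = \left(\left(- \frac{1}{3} + \sqrt{2 N}\right) + 4\right) + 1 = \left(\left(- \frac{1}{3} + \sqrt{2} \sqrt{N}\right) + 4\right) + 1 = \left(\frac{11}{3} + \sqrt{2} \sqrt{N}\right) + 1 = \frac{14}{3} + \sqrt{2} \sqrt{N}$)
$2417 D{\left(-1 \right)} = 2417 \left(\frac{14}{3} + \sqrt{2} \sqrt{-1}\right) = 2417 \left(\frac{14}{3} + \sqrt{2} i\right) = 2417 \left(\frac{14}{3} + i \sqrt{2}\right) = \frac{33838}{3} + 2417 i \sqrt{2}$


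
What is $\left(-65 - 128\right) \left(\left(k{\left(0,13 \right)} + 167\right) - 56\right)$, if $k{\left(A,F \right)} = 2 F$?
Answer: $-26441$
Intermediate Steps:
$\left(-65 - 128\right) \left(\left(k{\left(0,13 \right)} + 167\right) - 56\right) = \left(-65 - 128\right) \left(\left(2 \cdot 13 + 167\right) - 56\right) = - 193 \left(\left(26 + 167\right) - 56\right) = - 193 \left(193 - 56\right) = \left(-193\right) 137 = -26441$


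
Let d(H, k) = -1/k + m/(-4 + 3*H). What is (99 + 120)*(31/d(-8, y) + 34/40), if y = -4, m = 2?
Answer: 764091/20 ≈ 38205.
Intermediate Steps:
d(H, k) = -1/k + 2/(-4 + 3*H)
(99 + 120)*(31/d(-8, y) + 34/40) = (99 + 120)*(31/(((4 - 3*(-8) + 2*(-4))/((-4)*(-4 + 3*(-8))))) + 34/40) = 219*(31/((-(4 + 24 - 8)/(4*(-4 - 24)))) + 34*(1/40)) = 219*(31/((-1/4*20/(-28))) + 17/20) = 219*(31/((-1/4*(-1/28)*20)) + 17/20) = 219*(31/(5/28) + 17/20) = 219*(31*(28/5) + 17/20) = 219*(868/5 + 17/20) = 219*(3489/20) = 764091/20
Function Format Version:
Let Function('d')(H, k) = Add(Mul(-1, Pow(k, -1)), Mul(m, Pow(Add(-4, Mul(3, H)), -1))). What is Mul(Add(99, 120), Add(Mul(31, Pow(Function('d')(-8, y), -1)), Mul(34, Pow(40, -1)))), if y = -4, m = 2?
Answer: Rational(764091, 20) ≈ 38205.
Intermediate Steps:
Function('d')(H, k) = Add(Mul(-1, Pow(k, -1)), Mul(2, Pow(Add(-4, Mul(3, H)), -1)))
Mul(Add(99, 120), Add(Mul(31, Pow(Function('d')(-8, y), -1)), Mul(34, Pow(40, -1)))) = Mul(Add(99, 120), Add(Mul(31, Pow(Mul(Pow(-4, -1), Pow(Add(-4, Mul(3, -8)), -1), Add(4, Mul(-3, -8), Mul(2, -4))), -1)), Mul(34, Pow(40, -1)))) = Mul(219, Add(Mul(31, Pow(Mul(Rational(-1, 4), Pow(Add(-4, -24), -1), Add(4, 24, -8)), -1)), Mul(34, Rational(1, 40)))) = Mul(219, Add(Mul(31, Pow(Mul(Rational(-1, 4), Pow(-28, -1), 20), -1)), Rational(17, 20))) = Mul(219, Add(Mul(31, Pow(Mul(Rational(-1, 4), Rational(-1, 28), 20), -1)), Rational(17, 20))) = Mul(219, Add(Mul(31, Pow(Rational(5, 28), -1)), Rational(17, 20))) = Mul(219, Add(Mul(31, Rational(28, 5)), Rational(17, 20))) = Mul(219, Add(Rational(868, 5), Rational(17, 20))) = Mul(219, Rational(3489, 20)) = Rational(764091, 20)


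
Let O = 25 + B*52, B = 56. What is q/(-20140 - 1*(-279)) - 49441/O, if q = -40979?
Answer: -861592378/58331757 ≈ -14.771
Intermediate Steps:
O = 2937 (O = 25 + 56*52 = 25 + 2912 = 2937)
q/(-20140 - 1*(-279)) - 49441/O = -40979/(-20140 - 1*(-279)) - 49441/2937 = -40979/(-20140 + 279) - 49441*1/2937 = -40979/(-19861) - 49441/2937 = -40979*(-1/19861) - 49441/2937 = 40979/19861 - 49441/2937 = -861592378/58331757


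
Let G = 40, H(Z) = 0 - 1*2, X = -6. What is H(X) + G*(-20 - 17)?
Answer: -1482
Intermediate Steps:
H(Z) = -2 (H(Z) = 0 - 2 = -2)
H(X) + G*(-20 - 17) = -2 + 40*(-20 - 17) = -2 + 40*(-37) = -2 - 1480 = -1482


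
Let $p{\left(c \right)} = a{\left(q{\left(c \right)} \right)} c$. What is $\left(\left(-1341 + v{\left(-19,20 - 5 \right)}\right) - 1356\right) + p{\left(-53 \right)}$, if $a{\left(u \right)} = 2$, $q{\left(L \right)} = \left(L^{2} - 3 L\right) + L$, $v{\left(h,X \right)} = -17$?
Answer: $-2820$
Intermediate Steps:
$q{\left(L \right)} = L^{2} - 2 L$
$p{\left(c \right)} = 2 c$
$\left(\left(-1341 + v{\left(-19,20 - 5 \right)}\right) - 1356\right) + p{\left(-53 \right)} = \left(\left(-1341 - 17\right) - 1356\right) + 2 \left(-53\right) = \left(-1358 - 1356\right) - 106 = -2714 - 106 = -2820$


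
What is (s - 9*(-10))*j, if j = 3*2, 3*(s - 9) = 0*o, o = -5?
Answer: 594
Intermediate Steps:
s = 9 (s = 9 + (0*(-5))/3 = 9 + (⅓)*0 = 9 + 0 = 9)
j = 6
(s - 9*(-10))*j = (9 - 9*(-10))*6 = (9 + 90)*6 = 99*6 = 594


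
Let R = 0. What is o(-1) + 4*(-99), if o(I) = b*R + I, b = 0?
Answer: -397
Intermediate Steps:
o(I) = I (o(I) = 0*0 + I = 0 + I = I)
o(-1) + 4*(-99) = -1 + 4*(-99) = -1 - 396 = -397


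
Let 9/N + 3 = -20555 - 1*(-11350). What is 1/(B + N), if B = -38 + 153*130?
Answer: 9208/182797207 ≈ 5.0373e-5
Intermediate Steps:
B = 19852 (B = -38 + 19890 = 19852)
N = -9/9208 (N = 9/(-3 + (-20555 - 1*(-11350))) = 9/(-3 + (-20555 + 11350)) = 9/(-3 - 9205) = 9/(-9208) = 9*(-1/9208) = -9/9208 ≈ -0.00097741)
1/(B + N) = 1/(19852 - 9/9208) = 1/(182797207/9208) = 9208/182797207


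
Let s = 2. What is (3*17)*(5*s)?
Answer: 510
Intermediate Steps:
(3*17)*(5*s) = (3*17)*(5*2) = 51*10 = 510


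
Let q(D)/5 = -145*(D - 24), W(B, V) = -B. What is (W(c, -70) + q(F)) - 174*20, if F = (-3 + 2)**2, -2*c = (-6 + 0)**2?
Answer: 13213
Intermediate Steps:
c = -18 (c = -(-6 + 0)**2/2 = -1/2*(-6)**2 = -1/2*36 = -18)
F = 1 (F = (-1)**2 = 1)
q(D) = 17400 - 725*D (q(D) = 5*(-145*(D - 24)) = 5*(-145*(-24 + D)) = 5*(3480 - 145*D) = 17400 - 725*D)
(W(c, -70) + q(F)) - 174*20 = (-1*(-18) + (17400 - 725*1)) - 174*20 = (18 + (17400 - 725)) - 3480 = (18 + 16675) - 3480 = 16693 - 3480 = 13213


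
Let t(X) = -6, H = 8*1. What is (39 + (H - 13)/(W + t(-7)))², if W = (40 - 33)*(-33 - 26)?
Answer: 267191716/175561 ≈ 1521.9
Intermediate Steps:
H = 8
W = -413 (W = 7*(-59) = -413)
(39 + (H - 13)/(W + t(-7)))² = (39 + (8 - 13)/(-413 - 6))² = (39 - 5/(-419))² = (39 - 5*(-1/419))² = (39 + 5/419)² = (16346/419)² = 267191716/175561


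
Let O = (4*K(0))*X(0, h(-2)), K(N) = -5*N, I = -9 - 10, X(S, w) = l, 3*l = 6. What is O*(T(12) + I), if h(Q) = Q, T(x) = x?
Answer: 0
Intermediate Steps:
l = 2 (l = (⅓)*6 = 2)
X(S, w) = 2
I = -19
O = 0 (O = (4*(-5*0))*2 = (4*0)*2 = 0*2 = 0)
O*(T(12) + I) = 0*(12 - 19) = 0*(-7) = 0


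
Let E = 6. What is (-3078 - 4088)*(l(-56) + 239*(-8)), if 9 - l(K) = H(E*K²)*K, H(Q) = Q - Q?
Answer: 13636898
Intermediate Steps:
H(Q) = 0
l(K) = 9 (l(K) = 9 - 0*K = 9 - 1*0 = 9 + 0 = 9)
(-3078 - 4088)*(l(-56) + 239*(-8)) = (-3078 - 4088)*(9 + 239*(-8)) = -7166*(9 - 1912) = -7166*(-1903) = 13636898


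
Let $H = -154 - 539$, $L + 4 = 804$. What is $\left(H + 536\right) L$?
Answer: $-125600$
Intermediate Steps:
$L = 800$ ($L = -4 + 804 = 800$)
$H = -693$
$\left(H + 536\right) L = \left(-693 + 536\right) 800 = \left(-157\right) 800 = -125600$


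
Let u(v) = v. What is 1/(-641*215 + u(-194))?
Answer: -1/138009 ≈ -7.2459e-6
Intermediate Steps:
1/(-641*215 + u(-194)) = 1/(-641*215 - 194) = 1/(-137815 - 194) = 1/(-138009) = -1/138009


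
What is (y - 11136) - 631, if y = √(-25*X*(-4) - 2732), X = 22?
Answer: -11767 + 2*I*√133 ≈ -11767.0 + 23.065*I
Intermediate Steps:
y = 2*I*√133 (y = √(-25*22*(-4) - 2732) = √(-550*(-4) - 2732) = √(2200 - 2732) = √(-532) = 2*I*√133 ≈ 23.065*I)
(y - 11136) - 631 = (2*I*√133 - 11136) - 631 = (-11136 + 2*I*√133) - 631 = -11767 + 2*I*√133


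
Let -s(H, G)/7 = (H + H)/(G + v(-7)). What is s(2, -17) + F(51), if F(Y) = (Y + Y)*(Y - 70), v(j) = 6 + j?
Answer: -17428/9 ≈ -1936.4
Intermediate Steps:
s(H, G) = -14*H/(-1 + G) (s(H, G) = -7*(H + H)/(G + (6 - 7)) = -7*2*H/(G - 1) = -7*2*H/(-1 + G) = -14*H/(-1 + G))
F(Y) = 2*Y*(-70 + Y) (F(Y) = (2*Y)*(-70 + Y) = 2*Y*(-70 + Y))
s(2, -17) + F(51) = -14*2/(-1 - 17) + 2*51*(-70 + 51) = -14*2/(-18) + 2*51*(-19) = -14*2*(-1/18) - 1938 = 14/9 - 1938 = -17428/9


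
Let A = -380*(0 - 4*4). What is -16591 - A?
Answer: -22671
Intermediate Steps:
A = 6080 (A = -380*(0 - 16) = -380*(-16) = 6080)
-16591 - A = -16591 - 1*6080 = -16591 - 6080 = -22671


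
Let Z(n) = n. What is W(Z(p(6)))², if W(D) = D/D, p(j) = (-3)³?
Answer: 1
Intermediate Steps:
p(j) = -27
W(D) = 1
W(Z(p(6)))² = 1² = 1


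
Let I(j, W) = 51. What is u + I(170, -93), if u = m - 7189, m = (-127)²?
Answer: 8991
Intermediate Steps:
m = 16129
u = 8940 (u = 16129 - 7189 = 8940)
u + I(170, -93) = 8940 + 51 = 8991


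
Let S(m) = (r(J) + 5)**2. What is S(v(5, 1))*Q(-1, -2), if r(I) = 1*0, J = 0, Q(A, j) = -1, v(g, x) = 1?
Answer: -25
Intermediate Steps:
r(I) = 0
S(m) = 25 (S(m) = (0 + 5)**2 = 5**2 = 25)
S(v(5, 1))*Q(-1, -2) = 25*(-1) = -25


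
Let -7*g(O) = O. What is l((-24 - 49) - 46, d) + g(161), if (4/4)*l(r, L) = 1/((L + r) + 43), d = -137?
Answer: -4900/213 ≈ -23.005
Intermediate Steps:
g(O) = -O/7
l(r, L) = 1/(43 + L + r) (l(r, L) = 1/((L + r) + 43) = 1/(43 + L + r))
l((-24 - 49) - 46, d) + g(161) = 1/(43 - 137 + ((-24 - 49) - 46)) - 1/7*161 = 1/(43 - 137 + (-73 - 46)) - 23 = 1/(43 - 137 - 119) - 23 = 1/(-213) - 23 = -1/213 - 23 = -4900/213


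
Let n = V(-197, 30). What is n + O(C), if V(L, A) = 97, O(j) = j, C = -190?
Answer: -93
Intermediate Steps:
n = 97
n + O(C) = 97 - 190 = -93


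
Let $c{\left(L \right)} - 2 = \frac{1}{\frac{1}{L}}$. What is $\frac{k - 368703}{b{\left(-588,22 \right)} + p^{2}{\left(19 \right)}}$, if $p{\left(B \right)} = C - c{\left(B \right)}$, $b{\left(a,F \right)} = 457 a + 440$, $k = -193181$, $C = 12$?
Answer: $\frac{561884}{268195} \approx 2.0951$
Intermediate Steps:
$c{\left(L \right)} = 2 + L$ ($c{\left(L \right)} = 2 + \frac{1}{\frac{1}{L}} = 2 + L$)
$b{\left(a,F \right)} = 440 + 457 a$
$p{\left(B \right)} = 10 - B$ ($p{\left(B \right)} = 12 - \left(2 + B\right) = 10 - B$)
$\frac{k - 368703}{b{\left(-588,22 \right)} + p^{2}{\left(19 \right)}} = \frac{-193181 - 368703}{\left(440 + 457 \left(-588\right)\right) + \left(10 - 19\right)^{2}} = - \frac{561884}{\left(440 - 268716\right) + \left(10 - 19\right)^{2}} = - \frac{561884}{-268276 + \left(-9\right)^{2}} = - \frac{561884}{-268276 + 81} = - \frac{561884}{-268195} = \left(-561884\right) \left(- \frac{1}{268195}\right) = \frac{561884}{268195}$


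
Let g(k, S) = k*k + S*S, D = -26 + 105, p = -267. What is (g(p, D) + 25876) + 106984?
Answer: 210390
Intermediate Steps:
D = 79
g(k, S) = S² + k² (g(k, S) = k² + S² = S² + k²)
(g(p, D) + 25876) + 106984 = ((79² + (-267)²) + 25876) + 106984 = ((6241 + 71289) + 25876) + 106984 = (77530 + 25876) + 106984 = 103406 + 106984 = 210390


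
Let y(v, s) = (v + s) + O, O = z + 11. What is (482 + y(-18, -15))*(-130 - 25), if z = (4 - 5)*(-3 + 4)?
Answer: -71145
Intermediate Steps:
z = -1 (z = -1*1 = -1)
O = 10 (O = -1 + 11 = 10)
y(v, s) = 10 + s + v (y(v, s) = (v + s) + 10 = (s + v) + 10 = 10 + s + v)
(482 + y(-18, -15))*(-130 - 25) = (482 + (10 - 15 - 18))*(-130 - 25) = (482 - 23)*(-155) = 459*(-155) = -71145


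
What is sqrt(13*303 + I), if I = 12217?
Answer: 2*sqrt(4039) ≈ 127.11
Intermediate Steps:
sqrt(13*303 + I) = sqrt(13*303 + 12217) = sqrt(3939 + 12217) = sqrt(16156) = 2*sqrt(4039)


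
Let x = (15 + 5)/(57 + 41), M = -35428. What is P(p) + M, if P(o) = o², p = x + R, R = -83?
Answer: -68603379/2401 ≈ -28573.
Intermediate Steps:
x = 10/49 (x = 20/98 = 20*(1/98) = 10/49 ≈ 0.20408)
p = -4057/49 (p = 10/49 - 83 = -4057/49 ≈ -82.796)
P(p) + M = (-4057/49)² - 35428 = 16459249/2401 - 35428 = -68603379/2401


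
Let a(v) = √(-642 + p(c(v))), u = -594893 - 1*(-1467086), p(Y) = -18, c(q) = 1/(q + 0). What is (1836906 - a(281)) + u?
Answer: 2709099 - 2*I*√165 ≈ 2.7091e+6 - 25.69*I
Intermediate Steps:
c(q) = 1/q
u = 872193 (u = -594893 + 1467086 = 872193)
a(v) = 2*I*√165 (a(v) = √(-642 - 18) = √(-660) = 2*I*√165)
(1836906 - a(281)) + u = (1836906 - 2*I*√165) + 872193 = 2709099 - 2*I*√165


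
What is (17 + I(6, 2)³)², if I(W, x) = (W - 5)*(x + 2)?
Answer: 6561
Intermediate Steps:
I(W, x) = (-5 + W)*(2 + x)
(17 + I(6, 2)³)² = (17 + (-10 - 5*2 + 2*6 + 6*2)³)² = (17 + (-10 - 10 + 12 + 12)³)² = (17 + 4³)² = (17 + 64)² = 81² = 6561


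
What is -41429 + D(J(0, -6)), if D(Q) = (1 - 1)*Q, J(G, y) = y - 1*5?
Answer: -41429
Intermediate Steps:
J(G, y) = -5 + y (J(G, y) = y - 5 = -5 + y)
D(Q) = 0 (D(Q) = 0*Q = 0)
-41429 + D(J(0, -6)) = -41429 + 0 = -41429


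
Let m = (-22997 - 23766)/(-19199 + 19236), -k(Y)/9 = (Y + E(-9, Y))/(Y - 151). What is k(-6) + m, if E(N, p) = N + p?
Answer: -7348784/5809 ≈ -1265.1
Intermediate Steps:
k(Y) = -9*(-9 + 2*Y)/(-151 + Y) (k(Y) = -9*(Y + (-9 + Y))/(Y - 151) = -9*(-9 + 2*Y)/(-151 + Y))
m = -46763/37 ≈ -1263.9
k(-6) + m = 9*(9 - 2*(-6))/(-151 - 6) - 46763/37 = 9*(9 + 12)/(-157) - 46763/37 = 9*(-1/157)*21 - 46763/37 = -189/157 - 46763/37 = -7348784/5809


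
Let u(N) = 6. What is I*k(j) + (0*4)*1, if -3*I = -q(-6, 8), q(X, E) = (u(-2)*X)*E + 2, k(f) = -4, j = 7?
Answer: 1144/3 ≈ 381.33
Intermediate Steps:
q(X, E) = 2 + 6*E*X (q(X, E) = (6*X)*E + 2 = 6*E*X + 2 = 2 + 6*E*X)
I = -286/3 (I = -(-1)*(2 + 6*8*(-6))/3 = -(-1)*(2 - 288)/3 = -(-1)*(-286)/3 = -1/3*286 = -286/3 ≈ -95.333)
I*k(j) + (0*4)*1 = -286/3*(-4) + (0*4)*1 = 1144/3 + 0*1 = 1144/3 + 0 = 1144/3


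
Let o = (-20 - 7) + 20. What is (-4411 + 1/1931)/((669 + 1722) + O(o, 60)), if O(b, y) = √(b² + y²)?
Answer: -2545709655/1379031374 + 1064705*√3649/1379031374 ≈ -1.7994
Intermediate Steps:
o = -7 (o = -27 + 20 = -7)
(-4411 + 1/1931)/((669 + 1722) + O(o, 60)) = (-4411 + 1/1931)/((669 + 1722) + √((-7)² + 60²)) = (-4411 + 1/1931)/(2391 + √(49 + 3600)) = -8517640/(1931*(2391 + √3649))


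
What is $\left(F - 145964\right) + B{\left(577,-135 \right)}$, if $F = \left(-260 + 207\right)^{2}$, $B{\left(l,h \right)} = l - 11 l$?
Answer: $-148925$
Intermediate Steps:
$B{\left(l,h \right)} = - 10 l$
$F = 2809$ ($F = \left(-53\right)^{2} = 2809$)
$\left(F - 145964\right) + B{\left(577,-135 \right)} = \left(2809 - 145964\right) - 5770 = -143155 - 5770 = -148925$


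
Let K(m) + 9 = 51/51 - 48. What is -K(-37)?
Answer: 56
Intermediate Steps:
K(m) = -56 (K(m) = -9 + (51/51 - 48) = -9 + (51*(1/51) - 48) = -9 + (1 - 48) = -9 - 47 = -56)
-K(-37) = -1*(-56) = 56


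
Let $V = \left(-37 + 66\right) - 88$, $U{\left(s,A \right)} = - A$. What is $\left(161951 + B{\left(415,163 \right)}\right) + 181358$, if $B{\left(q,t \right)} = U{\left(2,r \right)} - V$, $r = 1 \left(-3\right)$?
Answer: $343371$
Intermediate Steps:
$r = -3$
$V = -59$ ($V = 29 - 88 = -59$)
$B{\left(q,t \right)} = 62$ ($B{\left(q,t \right)} = \left(-1\right) \left(-3\right) - -59 = 3 + 59 = 62$)
$\left(161951 + B{\left(415,163 \right)}\right) + 181358 = \left(161951 + 62\right) + 181358 = 162013 + 181358 = 343371$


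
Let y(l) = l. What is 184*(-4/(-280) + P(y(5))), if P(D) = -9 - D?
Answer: -90068/35 ≈ -2573.4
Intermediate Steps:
184*(-4/(-280) + P(y(5))) = 184*(-4/(-280) + (-9 - 1*5)) = 184*(-4*(-1/280) + (-9 - 5)) = 184*(1/70 - 14) = 184*(-979/70) = -90068/35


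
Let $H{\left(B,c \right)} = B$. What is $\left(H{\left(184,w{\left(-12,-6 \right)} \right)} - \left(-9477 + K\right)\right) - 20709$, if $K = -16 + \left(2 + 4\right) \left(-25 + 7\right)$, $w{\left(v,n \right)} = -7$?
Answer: $-10924$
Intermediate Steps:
$K = -124$ ($K = -16 + 6 \left(-18\right) = -16 - 108 = -124$)
$\left(H{\left(184,w{\left(-12,-6 \right)} \right)} - \left(-9477 + K\right)\right) - 20709 = \left(184 + \left(9477 - -124\right)\right) - 20709 = \left(184 + \left(9477 + 124\right)\right) - 20709 = \left(184 + 9601\right) - 20709 = 9785 - 20709 = -10924$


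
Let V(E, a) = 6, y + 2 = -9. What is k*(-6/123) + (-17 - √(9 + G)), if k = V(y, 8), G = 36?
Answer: -709/41 - 3*√5 ≈ -24.001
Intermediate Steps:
y = -11 (y = -2 - 9 = -11)
k = 6
k*(-6/123) + (-17 - √(9 + G)) = 6*(-6/123) + (-17 - √(9 + 36)) = 6*(-6*1/123) + (-17 - √45) = 6*(-2/41) + (-17 - 3*√5) = -12/41 + (-17 - 3*√5) = -709/41 - 3*√5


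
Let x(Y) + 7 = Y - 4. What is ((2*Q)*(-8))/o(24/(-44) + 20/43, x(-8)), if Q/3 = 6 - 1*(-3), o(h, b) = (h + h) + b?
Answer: 22704/1007 ≈ 22.546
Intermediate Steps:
x(Y) = -11 + Y (x(Y) = -7 + (Y - 4) = -7 + (-4 + Y) = -11 + Y)
o(h, b) = b + 2*h (o(h, b) = 2*h + b = b + 2*h)
Q = 27 (Q = 3*(6 - 1*(-3)) = 3*(6 + 3) = 3*9 = 27)
((2*Q)*(-8))/o(24/(-44) + 20/43, x(-8)) = ((2*27)*(-8))/((-11 - 8) + 2*(24/(-44) + 20/43)) = (54*(-8))/(-19 + 2*(24*(-1/44) + 20*(1/43))) = -432/(-19 + 2*(-6/11 + 20/43)) = -432/(-19 + 2*(-38/473)) = -432/(-19 - 76/473) = -432/(-9063/473) = -432*(-473/9063) = 22704/1007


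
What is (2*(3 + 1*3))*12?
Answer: 144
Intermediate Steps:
(2*(3 + 1*3))*12 = (2*(3 + 3))*12 = (2*6)*12 = 12*12 = 144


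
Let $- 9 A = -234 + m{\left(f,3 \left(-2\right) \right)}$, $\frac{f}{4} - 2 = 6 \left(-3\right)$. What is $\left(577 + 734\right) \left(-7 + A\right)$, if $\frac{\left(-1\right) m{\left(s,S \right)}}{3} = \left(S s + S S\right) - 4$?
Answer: $206701$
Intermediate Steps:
$f = -64$ ($f = 8 + 4 \cdot 6 \left(-3\right) = 8 + 4 \left(-18\right) = 8 - 72 = -64$)
$m{\left(s,S \right)} = 12 - 3 S^{2} - 3 S s$ ($m{\left(s,S \right)} = - 3 \left(\left(S s + S S\right) - 4\right) = - 3 \left(\left(S s + S^{2}\right) - 4\right) = - 3 \left(\left(S^{2} + S s\right) - 4\right) = - 3 \left(-4 + S^{2} + S s\right) = 12 - 3 S^{2} - 3 S s$)
$A = \frac{494}{3}$ ($A = - \frac{-234 - \left(-12 + 108 + 3 \cdot 3 \left(-2\right) \left(-64\right)\right)}{9} = - \frac{-234 - \left(-12 + 108 + 1152\right)}{9} = - \frac{-234 - 1248}{9} = \left(- \frac{1}{9}\right) \left(-1482\right) = \frac{494}{3} \approx 164.67$)
$\left(577 + 734\right) \left(-7 + A\right) = \left(577 + 734\right) \left(-7 + \frac{494}{3}\right) = 1311 \cdot \frac{473}{3} = 206701$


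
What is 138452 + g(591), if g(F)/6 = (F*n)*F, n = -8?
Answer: -16627036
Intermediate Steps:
g(F) = -48*F² (g(F) = 6*((F*(-8))*F) = 6*((-8*F)*F) = 6*(-8*F²) = -48*F²)
138452 + g(591) = 138452 - 48*591² = 138452 - 48*349281 = 138452 - 16765488 = -16627036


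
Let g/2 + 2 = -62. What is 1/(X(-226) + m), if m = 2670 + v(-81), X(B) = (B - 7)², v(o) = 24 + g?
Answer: 1/56855 ≈ 1.7589e-5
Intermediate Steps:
g = -128 (g = -4 + 2*(-62) = -4 - 124 = -128)
v(o) = -104 (v(o) = 24 - 128 = -104)
X(B) = (-7 + B)²
m = 2566 (m = 2670 - 104 = 2566)
1/(X(-226) + m) = 1/((-7 - 226)² + 2566) = 1/((-233)² + 2566) = 1/(54289 + 2566) = 1/56855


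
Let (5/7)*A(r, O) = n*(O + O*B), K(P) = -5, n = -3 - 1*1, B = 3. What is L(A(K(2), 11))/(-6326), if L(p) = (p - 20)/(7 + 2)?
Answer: 74/15815 ≈ 0.0046791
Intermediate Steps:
n = -4 (n = -3 - 1 = -4)
A(r, O) = -112*O/5 (A(r, O) = 7*(-4*(O + O*3))/5 = 7*(-4*(O + 3*O))/5 = 7*(-16*O)/5 = -112*O/5)
L(p) = -20/9 + p/9 (L(p) = (-20 + p)/9 = (-20 + p)*(1/9) = -20/9 + p/9)
L(A(K(2), 11))/(-6326) = (-20/9 + (-112/5*11)/9)/(-6326) = (-20/9 + (1/9)*(-1232/5))*(-1/6326) = (-20/9 - 1232/45)*(-1/6326) = -148/5*(-1/6326) = 74/15815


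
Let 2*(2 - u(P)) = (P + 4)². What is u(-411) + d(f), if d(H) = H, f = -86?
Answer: -165817/2 ≈ -82909.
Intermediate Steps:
u(P) = 2 - (4 + P)²/2 (u(P) = 2 - (P + 4)²/2 = 2 - (4 + P)²/2)
u(-411) + d(f) = (2 - (4 - 411)²/2) - 86 = (2 - ½*(-407)²) - 86 = (2 - ½*165649) - 86 = (2 - 165649/2) - 86 = -165645/2 - 86 = -165817/2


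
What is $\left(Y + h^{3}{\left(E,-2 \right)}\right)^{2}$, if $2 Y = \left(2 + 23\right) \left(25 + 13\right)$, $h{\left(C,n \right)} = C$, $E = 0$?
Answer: $225625$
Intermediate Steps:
$Y = 475$ ($Y = \frac{\left(2 + 23\right) \left(25 + 13\right)}{2} = \frac{25 \cdot 38}{2} = \frac{1}{2} \cdot 950 = 475$)
$\left(Y + h^{3}{\left(E,-2 \right)}\right)^{2} = \left(475 + 0^{3}\right)^{2} = \left(475 + 0\right)^{2} = 475^{2} = 225625$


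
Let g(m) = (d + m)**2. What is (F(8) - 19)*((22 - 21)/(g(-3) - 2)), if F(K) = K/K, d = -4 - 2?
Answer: -18/79 ≈ -0.22785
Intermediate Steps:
d = -6
g(m) = (-6 + m)**2
F(K) = 1
(F(8) - 19)*((22 - 21)/(g(-3) - 2)) = (1 - 19)*((22 - 21)/((-6 - 3)**2 - 2)) = -18/((-9)**2 - 2) = -18/(81 - 2) = -18/79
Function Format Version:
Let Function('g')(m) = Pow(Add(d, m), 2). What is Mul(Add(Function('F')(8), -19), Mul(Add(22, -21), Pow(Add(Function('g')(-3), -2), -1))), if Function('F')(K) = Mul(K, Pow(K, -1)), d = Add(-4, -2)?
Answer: Rational(-18, 79) ≈ -0.22785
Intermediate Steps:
d = -6
Function('g')(m) = Pow(Add(-6, m), 2)
Function('F')(K) = 1
Mul(Add(Function('F')(8), -19), Mul(Add(22, -21), Pow(Add(Function('g')(-3), -2), -1))) = Mul(Add(1, -19), Mul(Add(22, -21), Pow(Add(Pow(Add(-6, -3), 2), -2), -1))) = Mul(-18, Mul(1, Pow(Add(Pow(-9, 2), -2), -1))) = Mul(-18, Mul(1, Pow(Add(81, -2), -1))) = Mul(-18, Mul(1, Pow(79, -1))) = Mul(-18, Mul(1, Rational(1, 79))) = Mul(-18, Rational(1, 79)) = Rational(-18, 79)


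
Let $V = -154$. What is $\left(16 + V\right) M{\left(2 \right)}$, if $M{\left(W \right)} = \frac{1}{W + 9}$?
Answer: $- \frac{138}{11} \approx -12.545$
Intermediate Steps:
$M{\left(W \right)} = \frac{1}{9 + W}$
$\left(16 + V\right) M{\left(2 \right)} = \frac{16 - 154}{9 + 2} = - \frac{138}{11}$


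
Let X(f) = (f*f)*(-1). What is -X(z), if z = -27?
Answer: 729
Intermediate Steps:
X(f) = -f² (X(f) = f²*(-1) = -f²)
-X(z) = -(-1)*(-27)² = -(-1)*729 = -1*(-729) = 729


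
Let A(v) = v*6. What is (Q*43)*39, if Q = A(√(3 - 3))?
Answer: 0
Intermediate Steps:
A(v) = 6*v
Q = 0 (Q = 6*√(3 - 3) = 6*√0 = 6*0 = 0)
(Q*43)*39 = (0*43)*39 = 0*39 = 0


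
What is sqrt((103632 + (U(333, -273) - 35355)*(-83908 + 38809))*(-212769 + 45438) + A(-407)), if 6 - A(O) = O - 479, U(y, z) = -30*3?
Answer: I*sqrt(267501642802505) ≈ 1.6355e+7*I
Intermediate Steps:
U(y, z) = -90
A(O) = 485 - O (A(O) = 6 - (O - 479) = 6 - (-479 + O) = 6 + (479 - O) = 485 - O)
sqrt((103632 + (U(333, -273) - 35355)*(-83908 + 38809))*(-212769 + 45438) + A(-407)) = sqrt((103632 + (-90 - 35355)*(-83908 + 38809))*(-212769 + 45438) + (485 - 1*(-407))) = sqrt((103632 - 35445*(-45099))*(-167331) + (485 + 407)) = sqrt((103632 + 1598534055)*(-167331) + 892) = sqrt(1598637687*(-167331) + 892) = sqrt(-267501642803397 + 892) = sqrt(-267501642802505) = I*sqrt(267501642802505)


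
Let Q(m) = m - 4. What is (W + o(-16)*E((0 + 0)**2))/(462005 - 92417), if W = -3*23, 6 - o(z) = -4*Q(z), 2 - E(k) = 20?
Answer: 421/123196 ≈ 0.0034173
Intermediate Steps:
Q(m) = -4 + m
E(k) = -18 (E(k) = 2 - 1*20 = 2 - 20 = -18)
o(z) = -10 + 4*z (o(z) = 6 - (-4)*(-4 + z) = 6 - (16 - 4*z) = 6 + (-16 + 4*z) = -10 + 4*z)
W = -69
(W + o(-16)*E((0 + 0)**2))/(462005 - 92417) = (-69 + (-10 + 4*(-16))*(-18))/(462005 - 92417) = (-69 + (-10 - 64)*(-18))/369588 = (-69 - 74*(-18))*(1/369588) = (-69 + 1332)*(1/369588) = 1263*(1/369588) = 421/123196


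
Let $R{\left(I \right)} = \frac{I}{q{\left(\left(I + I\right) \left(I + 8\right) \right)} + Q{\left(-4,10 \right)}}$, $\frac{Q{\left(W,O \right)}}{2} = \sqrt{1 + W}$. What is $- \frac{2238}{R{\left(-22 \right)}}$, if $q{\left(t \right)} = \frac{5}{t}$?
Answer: $\frac{5595}{6776} + \frac{2238 i \sqrt{3}}{11} \approx 0.82571 + 352.39 i$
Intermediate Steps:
$Q{\left(W,O \right)} = 2 \sqrt{1 + W}$
$R{\left(I \right)} = \frac{I}{2 i \sqrt{3} + \frac{5}{2 I \left(8 + I\right)}}$ ($R{\left(I \right)} = \frac{I}{\frac{5}{\left(I + I\right) \left(I + 8\right)} + 2 \sqrt{1 - 4}} = \frac{I}{\frac{5}{2 I \left(8 + I\right)} + 2 \sqrt{-3}} = \frac{I}{\frac{5}{2 I \left(8 + I\right)} + 2 i \sqrt{3}} = \frac{I}{2 i \sqrt{3} + \frac{5}{2 I \left(8 + I\right)}}$)
$- \frac{2238}{R{\left(-22 \right)}} = - \frac{2238}{2 \left(-22\right)^{2} \frac{1}{5 + 4 i \left(-22\right) \sqrt{3} \left(8 - 22\right)} \left(8 - 22\right)} = - \frac{2238}{2 \cdot 484 \frac{1}{5 + 4 i \left(-22\right) \sqrt{3} \left(-14\right)} \left(-14\right)} = - \frac{2238}{2 \cdot 484 \frac{1}{5 + 1232 i \sqrt{3}} \left(-14\right)} = - \frac{2238}{\left(-13552\right) \frac{1}{5 + 1232 i \sqrt{3}}} = - 2238 \left(- \frac{5}{13552} - \frac{i \sqrt{3}}{11}\right) = \frac{5595}{6776} + \frac{2238 i \sqrt{3}}{11}$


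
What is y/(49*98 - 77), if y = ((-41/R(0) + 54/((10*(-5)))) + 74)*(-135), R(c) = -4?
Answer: -8317/3500 ≈ -2.3763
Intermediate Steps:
y = -224559/20 (y = ((-41/(-4) + 54/((10*(-5)))) + 74)*(-135) = ((-41*(-¼) + 54/(-50)) + 74)*(-135) = ((41/4 + 54*(-1/50)) + 74)*(-135) = ((41/4 - 27/25) + 74)*(-135) = (917/100 + 74)*(-135) = (8317/100)*(-135) = -224559/20 ≈ -11228.)
y/(49*98 - 77) = -224559/(20*(49*98 - 77)) = -224559/(20*(4802 - 77)) = -224559/20/4725 = -224559/20*1/4725 = -8317/3500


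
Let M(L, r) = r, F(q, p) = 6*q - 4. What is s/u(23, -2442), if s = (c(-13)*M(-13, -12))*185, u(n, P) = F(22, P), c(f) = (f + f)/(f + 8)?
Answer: -1443/16 ≈ -90.188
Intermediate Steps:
F(q, p) = -4 + 6*q
c(f) = 2*f/(8 + f) (c(f) = (2*f)/(8 + f) = 2*f/(8 + f))
u(n, P) = 128 (u(n, P) = -4 + 6*22 = -4 + 132 = 128)
s = -11544 (s = ((2*(-13)/(8 - 13))*(-12))*185 = ((2*(-13)/(-5))*(-12))*185 = ((2*(-13)*(-⅕))*(-12))*185 = ((26/5)*(-12))*185 = -312/5*185 = -11544)
s/u(23, -2442) = -11544/128 = -11544*1/128 = -1443/16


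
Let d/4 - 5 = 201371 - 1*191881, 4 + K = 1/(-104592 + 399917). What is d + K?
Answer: 11215262201/295325 ≈ 37976.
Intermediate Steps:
K = -1181299/295325 (K = -4 + 1/(-104592 + 399917) = -4 + 1/295325 = -1181299/295325 ≈ -4.0000)
d = 37980 (d = 20 + 4*(201371 - 1*191881) = 20 + 4*(201371 - 191881) = 20 + 4*9490 = 20 + 37960 = 37980)
d + K = 37980 - 1181299/295325 = 11215262201/295325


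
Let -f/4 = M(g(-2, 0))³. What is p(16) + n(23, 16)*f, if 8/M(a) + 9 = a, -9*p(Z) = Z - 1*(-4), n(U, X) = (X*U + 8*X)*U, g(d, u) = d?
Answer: 210245636/11979 ≈ 17551.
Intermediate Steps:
n(U, X) = U*(8*X + U*X) (n(U, X) = (U*X + 8*X)*U = (8*X + U*X)*U = U*(8*X + U*X))
p(Z) = -4/9 - Z/9 (p(Z) = -(Z - 1*(-4))/9 = -(Z + 4)/9 = -(4 + Z)/9 = -4/9 - Z/9)
M(a) = 8/(-9 + a)
f = 2048/1331 (f = -4*512/(-9 - 2)³ = -4*(8/(-11))³ = -4*(8*(-1/11))³ = -4*(-8/11)³ = -4*(-512/1331) = 2048/1331 ≈ 1.5387)
p(16) + n(23, 16)*f = (-4/9 - ⅑*16) + (23*16*(8 + 23))*(2048/1331) = (-4/9 - 16/9) + (23*16*31)*(2048/1331) = -20/9 + 11408*(2048/1331) = -20/9 + 23363584/1331 = 210245636/11979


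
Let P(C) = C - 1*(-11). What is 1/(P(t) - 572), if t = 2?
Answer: -1/559 ≈ -0.0017889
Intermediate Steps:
P(C) = 11 + C (P(C) = C + 11 = 11 + C)
1/(P(t) - 572) = 1/((11 + 2) - 572) = 1/(13 - 572) = 1/(-559) = -1/559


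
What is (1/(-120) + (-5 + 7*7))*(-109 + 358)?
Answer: 438157/40 ≈ 10954.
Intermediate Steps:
(1/(-120) + (-5 + 7*7))*(-109 + 358) = (-1/120 + (-5 + 49))*249 = (-1/120 + 44)*249 = (5279/120)*249 = 438157/40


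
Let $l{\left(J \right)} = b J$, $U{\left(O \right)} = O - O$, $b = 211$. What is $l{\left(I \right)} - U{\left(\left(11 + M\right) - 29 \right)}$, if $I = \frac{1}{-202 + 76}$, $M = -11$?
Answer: $- \frac{211}{126} \approx -1.6746$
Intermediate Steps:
$U{\left(O \right)} = 0$
$I = - \frac{1}{126}$ ($I = \frac{1}{-126} = - \frac{1}{126} \approx -0.0079365$)
$l{\left(J \right)} = 211 J$
$l{\left(I \right)} - U{\left(\left(11 + M\right) - 29 \right)} = 211 \left(- \frac{1}{126}\right) - 0 = - \frac{211}{126} + 0 = - \frac{211}{126}$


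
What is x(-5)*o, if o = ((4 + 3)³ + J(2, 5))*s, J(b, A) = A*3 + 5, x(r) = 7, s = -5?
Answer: -12705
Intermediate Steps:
J(b, A) = 5 + 3*A (J(b, A) = 3*A + 5 = 5 + 3*A)
o = -1815 (o = ((4 + 3)³ + (5 + 3*5))*(-5) = (7³ + (5 + 15))*(-5) = (343 + 20)*(-5) = 363*(-5) = -1815)
x(-5)*o = 7*(-1815) = -12705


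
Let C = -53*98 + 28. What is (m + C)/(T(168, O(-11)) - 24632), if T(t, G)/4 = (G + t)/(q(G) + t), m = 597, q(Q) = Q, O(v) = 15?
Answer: 4569/24628 ≈ 0.18552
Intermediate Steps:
C = -5166 (C = -5194 + 28 = -5166)
T(t, G) = 4 (T(t, G) = 4*((G + t)/(G + t)) = 4*1 = 4)
(m + C)/(T(168, O(-11)) - 24632) = (597 - 5166)/(4 - 24632) = -4569/(-24628) = -4569*(-1/24628) = 4569/24628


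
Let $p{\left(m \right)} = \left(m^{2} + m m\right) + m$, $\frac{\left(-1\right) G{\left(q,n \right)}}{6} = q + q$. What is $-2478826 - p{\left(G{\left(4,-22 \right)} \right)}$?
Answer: $-2483386$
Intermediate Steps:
$G{\left(q,n \right)} = - 12 q$ ($G{\left(q,n \right)} = - 6 \left(q + q\right) = - 6 \cdot 2 q = - 12 q$)
$p{\left(m \right)} = m + 2 m^{2}$ ($p{\left(m \right)} = \left(m^{2} + m^{2}\right) + m = 2 m^{2} + m = m + 2 m^{2}$)
$-2478826 - p{\left(G{\left(4,-22 \right)} \right)} = -2478826 - \left(-12\right) 4 \left(1 + 2 \left(\left(-12\right) 4\right)\right) = -2478826 - - 48 \left(1 + 2 \left(-48\right)\right) = -2478826 - - 48 \left(1 - 96\right) = -2478826 - \left(-48\right) \left(-95\right) = -2478826 - 4560 = -2483386$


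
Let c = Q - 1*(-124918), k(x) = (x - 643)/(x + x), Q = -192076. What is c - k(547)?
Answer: -36735378/547 ≈ -67158.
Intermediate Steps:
k(x) = (-643 + x)/(2*x) (k(x) = (-643 + x)/((2*x)) = (-643 + x)*(1/(2*x)) = (-643 + x)/(2*x))
c = -67158 (c = -192076 - 1*(-124918) = -192076 + 124918 = -67158)
c - k(547) = -67158 - (-643 + 547)/(2*547) = -67158 - (-96)/(2*547) = -67158 - 1*(-48/547) = -67158 + 48/547 = -36735378/547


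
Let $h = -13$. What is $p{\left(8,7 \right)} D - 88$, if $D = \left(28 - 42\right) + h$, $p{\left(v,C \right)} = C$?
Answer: $-277$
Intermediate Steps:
$D = -27$ ($D = \left(28 - 42\right) - 13 = -14 - 13 = -27$)
$p{\left(8,7 \right)} D - 88 = 7 \left(-27\right) - 88 = -189 - 88 = -277$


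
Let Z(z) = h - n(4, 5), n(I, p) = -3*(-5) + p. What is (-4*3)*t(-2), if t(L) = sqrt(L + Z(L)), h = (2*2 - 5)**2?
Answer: -12*I*sqrt(21) ≈ -54.991*I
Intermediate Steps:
h = 1 (h = (4 - 5)**2 = (-1)**2 = 1)
n(I, p) = 15 + p
Z(z) = -19 (Z(z) = 1 - (15 + 5) = 1 - 1*20 = 1 - 20 = -19)
t(L) = sqrt(-19 + L) (t(L) = sqrt(L - 19) = sqrt(-19 + L))
(-4*3)*t(-2) = (-4*3)*sqrt(-19 - 2) = -12*I*sqrt(21)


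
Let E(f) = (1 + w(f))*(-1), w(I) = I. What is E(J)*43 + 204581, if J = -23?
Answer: 205527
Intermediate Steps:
E(f) = -1 - f (E(f) = (1 + f)*(-1) = -1 - f)
E(J)*43 + 204581 = (-1 - 1*(-23))*43 + 204581 = (-1 + 23)*43 + 204581 = 22*43 + 204581 = 946 + 204581 = 205527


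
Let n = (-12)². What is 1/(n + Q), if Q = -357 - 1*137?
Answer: -1/350 ≈ -0.0028571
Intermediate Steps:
Q = -494 (Q = -357 - 137 = -494)
n = 144
1/(n + Q) = 1/(144 - 494) = 1/(-350) = -1/350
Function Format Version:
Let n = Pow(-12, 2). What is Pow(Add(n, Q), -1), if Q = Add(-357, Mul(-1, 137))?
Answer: Rational(-1, 350) ≈ -0.0028571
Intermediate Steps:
Q = -494 (Q = Add(-357, -137) = -494)
n = 144
Pow(Add(n, Q), -1) = Pow(Add(144, -494), -1) = Pow(-350, -1) = Rational(-1, 350)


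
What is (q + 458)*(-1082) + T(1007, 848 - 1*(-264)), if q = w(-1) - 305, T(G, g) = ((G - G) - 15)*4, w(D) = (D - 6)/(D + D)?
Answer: -169393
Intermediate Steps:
w(D) = (-6 + D)/(2*D) (w(D) = (-6 + D)/((2*D)) = (-6 + D)*(1/(2*D)) = (-6 + D)/(2*D))
T(G, g) = -60 (T(G, g) = (0 - 15)*4 = -15*4 = -60)
q = -603/2 (q = (1/2)*(-6 - 1)/(-1) - 305 = (1/2)*(-1)*(-7) - 305 = 7/2 - 305 = -603/2 ≈ -301.50)
(q + 458)*(-1082) + T(1007, 848 - 1*(-264)) = (-603/2 + 458)*(-1082) - 60 = (313/2)*(-1082) - 60 = -169333 - 60 = -169393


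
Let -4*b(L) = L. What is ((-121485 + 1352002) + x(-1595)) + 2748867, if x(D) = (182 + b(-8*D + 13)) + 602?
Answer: 15907899/4 ≈ 3.9770e+6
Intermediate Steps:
b(L) = -L/4
x(D) = 3123/4 + 2*D (x(D) = (182 - (-8*D + 13)/4) + 602 = (182 - (13 - 8*D)/4) + 602 = (182 + (-13/4 + 2*D)) + 602 = (715/4 + 2*D) + 602 = 3123/4 + 2*D)
((-121485 + 1352002) + x(-1595)) + 2748867 = ((-121485 + 1352002) + (3123/4 + 2*(-1595))) + 2748867 = (1230517 + (3123/4 - 3190)) + 2748867 = (1230517 - 9637/4) + 2748867 = 4912431/4 + 2748867 = 15907899/4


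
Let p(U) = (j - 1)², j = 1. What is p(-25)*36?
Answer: 0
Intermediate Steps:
p(U) = 0 (p(U) = (1 - 1)² = 0² = 0)
p(-25)*36 = 0*36 = 0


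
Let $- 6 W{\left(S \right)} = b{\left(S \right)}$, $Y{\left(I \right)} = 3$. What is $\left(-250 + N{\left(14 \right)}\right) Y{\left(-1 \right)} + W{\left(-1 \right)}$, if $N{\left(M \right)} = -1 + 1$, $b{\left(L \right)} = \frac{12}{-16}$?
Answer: $- \frac{5999}{8} \approx -749.88$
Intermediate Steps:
$b{\left(L \right)} = - \frac{3}{4}$ ($b{\left(L \right)} = 12 \left(- \frac{1}{16}\right) = - \frac{3}{4}$)
$N{\left(M \right)} = 0$
$W{\left(S \right)} = \frac{1}{8}$ ($W{\left(S \right)} = \left(- \frac{1}{6}\right) \left(- \frac{3}{4}\right) = \frac{1}{8}$)
$\left(-250 + N{\left(14 \right)}\right) Y{\left(-1 \right)} + W{\left(-1 \right)} = \left(-250 + 0\right) 3 + \frac{1}{8} = \left(-250\right) 3 + \frac{1}{8} = -750 + \frac{1}{8} = - \frac{5999}{8}$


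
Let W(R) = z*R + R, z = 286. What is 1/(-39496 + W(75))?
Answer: -1/17971 ≈ -5.5645e-5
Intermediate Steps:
W(R) = 287*R (W(R) = 286*R + R = 287*R)
1/(-39496 + W(75)) = 1/(-39496 + 287*75) = 1/(-39496 + 21525) = 1/(-17971) = -1/17971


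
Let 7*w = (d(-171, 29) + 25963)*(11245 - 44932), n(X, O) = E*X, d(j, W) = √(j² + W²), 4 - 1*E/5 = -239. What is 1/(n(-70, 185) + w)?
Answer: -680719613/85106670696452367 + 340613*√178/85106670696452367 ≈ -7.9450e-9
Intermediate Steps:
E = 1215 (E = 20 - 5*(-239) = 20 + 1195 = 1215)
d(j, W) = √(W² + j²)
n(X, O) = 1215*X
w = -124945083 - 437931*√178/7 (w = ((√(29² + (-171)²) + 25963)*(11245 - 44932))/7 = ((√(841 + 29241) + 25963)*(-33687))/7 = ((√30082 + 25963)*(-33687))/7 = ((13*√178 + 25963)*(-33687))/7 = ((25963 + 13*√178)*(-33687))/7 = (-874615581 - 437931*√178)/7 = -124945083 - 437931*√178/7 ≈ -1.2578e+8)
1/(n(-70, 185) + w) = 1/(1215*(-70) + (-124945083 - 437931*√178/7)) = 1/(-85050 + (-124945083 - 437931*√178/7)) = 1/(-125030133 - 437931*√178/7)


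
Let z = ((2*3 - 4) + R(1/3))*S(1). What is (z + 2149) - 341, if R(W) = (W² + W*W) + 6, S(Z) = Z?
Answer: 16346/9 ≈ 1816.2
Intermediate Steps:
R(W) = 6 + 2*W² (R(W) = (W² + W²) + 6 = 2*W² + 6 = 6 + 2*W²)
z = 74/9 (z = ((2*3 - 4) + (6 + 2*(1/3)²))*1 = ((6 - 4) + (6 + 2*(⅓)²))*1 = (2 + (6 + 2*(⅑)))*1 = (2 + (6 + 2/9))*1 = (2 + 56/9)*1 = (74/9)*1 = 74/9 ≈ 8.2222)
(z + 2149) - 341 = (74/9 + 2149) - 341 = 19415/9 - 341 = 16346/9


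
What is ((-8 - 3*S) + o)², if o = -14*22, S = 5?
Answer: 109561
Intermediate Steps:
o = -308
((-8 - 3*S) + o)² = ((-8 - 3*5) - 308)² = ((-8 - 15) - 308)² = (-23 - 308)² = (-331)² = 109561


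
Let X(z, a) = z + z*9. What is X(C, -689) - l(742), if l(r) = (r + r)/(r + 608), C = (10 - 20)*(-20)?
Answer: 1349258/675 ≈ 1998.9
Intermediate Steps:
C = 200 (C = -10*(-20) = 200)
X(z, a) = 10*z (X(z, a) = z + 9*z = 10*z)
l(r) = 2*r/(608 + r) (l(r) = (2*r)/(608 + r) = 2*r/(608 + r))
X(C, -689) - l(742) = 10*200 - 2*742/(608 + 742) = 2000 - 2*742/1350 = 2000 - 1*742/675 = 2000 - 742/675 = 1349258/675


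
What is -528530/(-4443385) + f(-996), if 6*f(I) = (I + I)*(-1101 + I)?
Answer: 618700587814/888677 ≈ 6.9620e+5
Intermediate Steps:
f(I) = I*(-1101 + I)/3 (f(I) = ((I + I)*(-1101 + I))/6 = ((2*I)*(-1101 + I))/6 = (2*I*(-1101 + I))/6 = I*(-1101 + I)/3)
-528530/(-4443385) + f(-996) = -528530/(-4443385) + (⅓)*(-996)*(-1101 - 996) = -528530*(-1/4443385) + (⅓)*(-996)*(-2097) = 105706/888677 + 696204 = 618700587814/888677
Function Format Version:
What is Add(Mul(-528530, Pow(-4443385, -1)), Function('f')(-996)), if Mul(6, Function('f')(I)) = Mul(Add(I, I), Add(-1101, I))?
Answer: Rational(618700587814, 888677) ≈ 6.9620e+5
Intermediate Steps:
Function('f')(I) = Mul(Rational(1, 3), I, Add(-1101, I)) (Function('f')(I) = Mul(Rational(1, 6), Mul(Add(I, I), Add(-1101, I))) = Mul(Rational(1, 6), Mul(Mul(2, I), Add(-1101, I))) = Mul(Rational(1, 6), Mul(2, I, Add(-1101, I))) = Mul(Rational(1, 3), I, Add(-1101, I)))
Add(Mul(-528530, Pow(-4443385, -1)), Function('f')(-996)) = Add(Mul(-528530, Pow(-4443385, -1)), Mul(Rational(1, 3), -996, Add(-1101, -996))) = Add(Mul(-528530, Rational(-1, 4443385)), Mul(Rational(1, 3), -996, -2097)) = Add(Rational(105706, 888677), 696204) = Rational(618700587814, 888677)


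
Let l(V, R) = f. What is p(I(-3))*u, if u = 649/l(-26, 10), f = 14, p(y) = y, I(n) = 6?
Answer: 1947/7 ≈ 278.14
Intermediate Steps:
l(V, R) = 14
u = 649/14 ≈ 46.357
p(I(-3))*u = 6*(649/14) = 1947/7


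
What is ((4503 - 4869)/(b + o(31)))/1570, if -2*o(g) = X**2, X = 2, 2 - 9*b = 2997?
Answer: 1647/2365205 ≈ 0.00069635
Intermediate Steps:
b = -2995/9 (b = 2/9 - 1/9*2997 = 2/9 - 333 = -2995/9 ≈ -332.78)
o(g) = -2 (o(g) = -1/2*2**2 = -1/2*4 = -2)
((4503 - 4869)/(b + o(31)))/1570 = ((4503 - 4869)/(-2995/9 - 2))/1570 = -366/(-3013/9)*(1/1570) = -366*(-9/3013)*(1/1570) = (3294/3013)*(1/1570) = 1647/2365205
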